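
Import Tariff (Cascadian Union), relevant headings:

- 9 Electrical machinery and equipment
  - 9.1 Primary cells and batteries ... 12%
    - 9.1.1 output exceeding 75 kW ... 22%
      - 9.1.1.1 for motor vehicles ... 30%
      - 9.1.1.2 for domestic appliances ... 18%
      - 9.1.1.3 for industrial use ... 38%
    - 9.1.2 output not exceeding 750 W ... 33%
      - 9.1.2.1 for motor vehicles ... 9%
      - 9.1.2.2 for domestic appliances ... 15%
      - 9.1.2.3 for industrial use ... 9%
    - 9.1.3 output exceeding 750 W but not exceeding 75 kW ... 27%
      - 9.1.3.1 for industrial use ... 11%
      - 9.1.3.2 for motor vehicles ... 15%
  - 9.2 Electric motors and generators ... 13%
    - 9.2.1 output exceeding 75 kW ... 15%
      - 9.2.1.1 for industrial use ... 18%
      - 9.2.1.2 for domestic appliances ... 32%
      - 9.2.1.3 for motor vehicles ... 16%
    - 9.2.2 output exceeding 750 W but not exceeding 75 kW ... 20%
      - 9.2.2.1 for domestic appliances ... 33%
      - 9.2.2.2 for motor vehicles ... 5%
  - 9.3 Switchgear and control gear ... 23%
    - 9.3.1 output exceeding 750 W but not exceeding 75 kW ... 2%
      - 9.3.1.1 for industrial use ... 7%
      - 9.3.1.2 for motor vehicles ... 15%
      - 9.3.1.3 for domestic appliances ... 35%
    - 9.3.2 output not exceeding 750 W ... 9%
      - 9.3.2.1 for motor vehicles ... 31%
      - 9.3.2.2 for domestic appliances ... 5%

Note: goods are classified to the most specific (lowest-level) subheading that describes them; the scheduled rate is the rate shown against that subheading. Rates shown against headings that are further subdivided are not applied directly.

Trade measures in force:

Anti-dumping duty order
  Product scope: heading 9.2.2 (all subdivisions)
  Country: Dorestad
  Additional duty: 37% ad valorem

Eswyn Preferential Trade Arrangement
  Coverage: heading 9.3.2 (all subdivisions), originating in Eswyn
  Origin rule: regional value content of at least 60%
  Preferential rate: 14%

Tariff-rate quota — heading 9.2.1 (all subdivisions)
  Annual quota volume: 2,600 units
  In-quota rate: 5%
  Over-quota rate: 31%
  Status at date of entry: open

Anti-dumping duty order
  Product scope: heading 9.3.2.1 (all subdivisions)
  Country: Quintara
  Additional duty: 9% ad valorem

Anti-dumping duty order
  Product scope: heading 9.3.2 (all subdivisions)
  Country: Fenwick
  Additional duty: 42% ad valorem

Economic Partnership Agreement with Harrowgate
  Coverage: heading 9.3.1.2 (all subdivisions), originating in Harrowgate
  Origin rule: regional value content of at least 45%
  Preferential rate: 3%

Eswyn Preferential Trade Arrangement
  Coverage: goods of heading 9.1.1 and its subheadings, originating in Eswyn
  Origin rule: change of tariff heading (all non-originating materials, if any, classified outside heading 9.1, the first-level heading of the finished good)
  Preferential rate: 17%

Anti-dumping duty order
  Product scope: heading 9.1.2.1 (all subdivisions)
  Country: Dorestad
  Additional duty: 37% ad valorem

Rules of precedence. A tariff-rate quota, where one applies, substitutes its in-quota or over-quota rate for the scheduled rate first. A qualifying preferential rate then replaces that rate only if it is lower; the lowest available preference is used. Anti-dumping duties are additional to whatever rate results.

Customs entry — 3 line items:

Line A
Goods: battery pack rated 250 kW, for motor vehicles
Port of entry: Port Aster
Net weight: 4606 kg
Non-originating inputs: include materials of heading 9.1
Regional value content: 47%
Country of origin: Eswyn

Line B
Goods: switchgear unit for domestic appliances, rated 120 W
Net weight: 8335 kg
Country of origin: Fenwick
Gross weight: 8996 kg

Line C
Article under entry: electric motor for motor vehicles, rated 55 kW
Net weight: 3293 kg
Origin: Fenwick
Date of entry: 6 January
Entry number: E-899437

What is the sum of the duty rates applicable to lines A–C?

Line A: battery pack → 9.1; rated 250 kW → 9.1.1; for motor vehicles → 9.1.1.1. Scheduled 30%. Eswyn agreement on 9.3.2: 9.1.1.1 not covered; Eswyn agreement on 9.1.1: CTH not met. → 30%.
Line B: switchgear unit → 9.3; rated 120 W → 9.3.2; for domestic appliances → 9.3.2.2. Scheduled 5%. anti-dumping (Fenwick, 9.3.2): +42%; total 5% + 42% = 47%. → 47%.
Line C: electric motor → 9.2; rated 55 kW → 9.2.2; for motor vehicles → 9.2.2.2. Scheduled 5%. No special measure applies. → 5%.
Sum: 30% + 47% + 5% = 82%.

82%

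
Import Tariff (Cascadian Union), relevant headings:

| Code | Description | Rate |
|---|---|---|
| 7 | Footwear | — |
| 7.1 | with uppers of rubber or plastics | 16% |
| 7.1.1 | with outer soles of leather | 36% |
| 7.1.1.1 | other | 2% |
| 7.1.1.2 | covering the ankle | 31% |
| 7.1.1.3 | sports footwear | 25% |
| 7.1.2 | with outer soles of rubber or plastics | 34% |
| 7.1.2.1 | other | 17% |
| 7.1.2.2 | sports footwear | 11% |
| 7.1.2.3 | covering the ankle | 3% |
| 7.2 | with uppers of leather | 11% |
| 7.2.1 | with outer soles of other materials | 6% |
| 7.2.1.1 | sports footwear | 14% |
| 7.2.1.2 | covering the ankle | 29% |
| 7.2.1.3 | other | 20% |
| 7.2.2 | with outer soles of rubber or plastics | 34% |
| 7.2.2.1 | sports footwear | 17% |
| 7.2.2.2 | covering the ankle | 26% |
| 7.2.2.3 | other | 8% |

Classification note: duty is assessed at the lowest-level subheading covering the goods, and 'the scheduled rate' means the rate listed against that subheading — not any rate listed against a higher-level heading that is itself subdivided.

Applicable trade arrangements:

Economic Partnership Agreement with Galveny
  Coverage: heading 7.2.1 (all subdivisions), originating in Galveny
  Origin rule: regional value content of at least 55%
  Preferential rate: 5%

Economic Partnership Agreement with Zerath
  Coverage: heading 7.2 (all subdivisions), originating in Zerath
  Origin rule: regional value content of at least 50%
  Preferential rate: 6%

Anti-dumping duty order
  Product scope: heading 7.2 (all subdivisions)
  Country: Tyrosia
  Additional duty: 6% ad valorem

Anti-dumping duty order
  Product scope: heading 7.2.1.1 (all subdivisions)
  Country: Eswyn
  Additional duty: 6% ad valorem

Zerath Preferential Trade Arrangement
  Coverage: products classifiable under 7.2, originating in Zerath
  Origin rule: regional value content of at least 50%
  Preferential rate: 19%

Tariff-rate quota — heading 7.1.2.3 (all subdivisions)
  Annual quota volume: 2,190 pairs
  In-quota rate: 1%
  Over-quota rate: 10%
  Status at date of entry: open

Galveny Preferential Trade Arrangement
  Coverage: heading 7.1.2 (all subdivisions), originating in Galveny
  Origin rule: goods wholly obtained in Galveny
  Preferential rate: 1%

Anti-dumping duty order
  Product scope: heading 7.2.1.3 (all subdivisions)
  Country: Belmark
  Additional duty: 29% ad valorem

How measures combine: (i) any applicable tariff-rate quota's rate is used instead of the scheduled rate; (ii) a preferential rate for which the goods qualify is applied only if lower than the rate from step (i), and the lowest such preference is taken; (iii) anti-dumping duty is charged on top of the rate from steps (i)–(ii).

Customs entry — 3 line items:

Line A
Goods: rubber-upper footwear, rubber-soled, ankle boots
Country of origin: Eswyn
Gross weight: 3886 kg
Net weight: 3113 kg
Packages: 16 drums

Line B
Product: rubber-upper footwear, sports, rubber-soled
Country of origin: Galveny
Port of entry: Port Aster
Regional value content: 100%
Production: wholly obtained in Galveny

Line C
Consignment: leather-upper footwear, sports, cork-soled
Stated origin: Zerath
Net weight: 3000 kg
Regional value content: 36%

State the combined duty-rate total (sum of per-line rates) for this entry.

16%

Line A: rubber-upper → 7.1; rubber-soled → 7.1.2; ankle boots → 7.1.2.3. Scheduled 3%. quota on 7.1.2.3 open → in-quota 1%. → 1%.
Line B: rubber-upper → 7.1; rubber-soled → 7.1.2; sports → 7.1.2.2. Scheduled 11%. Galveny agreement on 7.2.1: 7.1.2.2 not covered; Galveny agreement on 7.1.2: wholly obtained → 1% available; preferential 1%. → 1%.
Line C: leather-upper → 7.2; cork-soled → 7.2.1; sports → 7.2.1.1. Scheduled 14%. Zerath agreement on 7.2: RVC < 50%; Zerath agreement on 7.2: RVC < 50%. → 14%.
Sum: 1% + 1% + 14% = 16%.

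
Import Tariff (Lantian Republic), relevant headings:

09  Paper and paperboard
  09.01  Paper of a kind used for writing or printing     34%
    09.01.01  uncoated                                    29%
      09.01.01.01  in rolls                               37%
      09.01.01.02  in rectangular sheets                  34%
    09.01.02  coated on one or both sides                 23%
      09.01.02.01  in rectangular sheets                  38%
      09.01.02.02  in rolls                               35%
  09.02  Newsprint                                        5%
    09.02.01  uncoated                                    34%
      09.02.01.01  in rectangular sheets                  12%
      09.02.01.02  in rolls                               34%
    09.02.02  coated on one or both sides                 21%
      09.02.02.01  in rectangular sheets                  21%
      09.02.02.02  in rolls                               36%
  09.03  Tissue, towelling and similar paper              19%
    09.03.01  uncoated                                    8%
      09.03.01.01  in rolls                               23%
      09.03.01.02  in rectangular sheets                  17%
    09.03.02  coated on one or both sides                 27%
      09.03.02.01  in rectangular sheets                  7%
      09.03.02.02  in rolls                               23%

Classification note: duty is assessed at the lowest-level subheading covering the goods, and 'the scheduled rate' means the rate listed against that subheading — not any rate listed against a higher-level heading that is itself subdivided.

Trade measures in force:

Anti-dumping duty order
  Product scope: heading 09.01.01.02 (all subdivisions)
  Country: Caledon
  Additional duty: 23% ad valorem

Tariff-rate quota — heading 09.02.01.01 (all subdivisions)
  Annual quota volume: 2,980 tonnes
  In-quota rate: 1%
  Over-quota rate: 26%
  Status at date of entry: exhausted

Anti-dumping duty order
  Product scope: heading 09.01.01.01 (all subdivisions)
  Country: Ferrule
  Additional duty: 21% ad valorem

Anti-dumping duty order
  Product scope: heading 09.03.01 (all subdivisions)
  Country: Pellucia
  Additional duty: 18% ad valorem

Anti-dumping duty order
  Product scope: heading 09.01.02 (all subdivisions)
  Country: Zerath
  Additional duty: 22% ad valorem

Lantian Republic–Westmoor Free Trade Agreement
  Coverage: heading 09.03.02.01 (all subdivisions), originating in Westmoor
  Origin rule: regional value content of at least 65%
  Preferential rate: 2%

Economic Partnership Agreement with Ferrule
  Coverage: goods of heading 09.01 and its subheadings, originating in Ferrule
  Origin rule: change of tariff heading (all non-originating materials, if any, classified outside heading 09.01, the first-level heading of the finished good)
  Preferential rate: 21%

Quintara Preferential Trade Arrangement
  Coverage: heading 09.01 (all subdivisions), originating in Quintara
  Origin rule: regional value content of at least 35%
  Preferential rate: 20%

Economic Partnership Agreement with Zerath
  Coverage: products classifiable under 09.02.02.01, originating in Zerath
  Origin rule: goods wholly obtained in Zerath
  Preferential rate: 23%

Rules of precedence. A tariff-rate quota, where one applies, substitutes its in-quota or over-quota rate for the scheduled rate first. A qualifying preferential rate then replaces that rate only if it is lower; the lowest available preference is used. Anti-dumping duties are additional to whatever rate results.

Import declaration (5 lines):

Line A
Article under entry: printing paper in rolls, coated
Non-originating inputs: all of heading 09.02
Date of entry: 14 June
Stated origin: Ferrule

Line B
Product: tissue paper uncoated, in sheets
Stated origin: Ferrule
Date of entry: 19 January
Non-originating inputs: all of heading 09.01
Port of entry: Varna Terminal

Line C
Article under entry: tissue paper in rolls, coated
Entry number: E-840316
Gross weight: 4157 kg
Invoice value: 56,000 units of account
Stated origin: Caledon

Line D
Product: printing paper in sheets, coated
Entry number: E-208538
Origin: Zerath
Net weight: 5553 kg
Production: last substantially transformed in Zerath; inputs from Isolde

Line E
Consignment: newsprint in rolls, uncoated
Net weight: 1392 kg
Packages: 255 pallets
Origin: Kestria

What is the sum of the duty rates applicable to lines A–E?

155%

Line A: printing paper → 09.01; coated → 09.01.02; in rolls → 09.01.02.02. Scheduled 35%. Ferrule agreement on 09.01: CTH met → 21% available; preferential 21%. → 21%.
Line B: tissue paper → 09.03; uncoated → 09.03.01; in sheets → 09.03.01.02. Scheduled 17%. Ferrule agreement on 09.01: 09.03.01.02 not covered. → 17%.
Line C: tissue paper → 09.03; coated → 09.03.02; in rolls → 09.03.02.02. Scheduled 23%. No special measure applies. → 23%.
Line D: printing paper → 09.01; coated → 09.01.02; in sheets → 09.01.02.01. Scheduled 38%. Zerath agreement on 09.02.02.01: 09.01.02.01 not covered; anti-dumping (Zerath, 09.01.02): +22%; total 38% + 22% = 60%. → 60%.
Line E: newsprint → 09.02; uncoated → 09.02.01; in rolls → 09.02.01.02. Scheduled 34%. No special measure applies. → 34%.
Sum: 21% + 17% + 23% + 60% + 34% = 155%.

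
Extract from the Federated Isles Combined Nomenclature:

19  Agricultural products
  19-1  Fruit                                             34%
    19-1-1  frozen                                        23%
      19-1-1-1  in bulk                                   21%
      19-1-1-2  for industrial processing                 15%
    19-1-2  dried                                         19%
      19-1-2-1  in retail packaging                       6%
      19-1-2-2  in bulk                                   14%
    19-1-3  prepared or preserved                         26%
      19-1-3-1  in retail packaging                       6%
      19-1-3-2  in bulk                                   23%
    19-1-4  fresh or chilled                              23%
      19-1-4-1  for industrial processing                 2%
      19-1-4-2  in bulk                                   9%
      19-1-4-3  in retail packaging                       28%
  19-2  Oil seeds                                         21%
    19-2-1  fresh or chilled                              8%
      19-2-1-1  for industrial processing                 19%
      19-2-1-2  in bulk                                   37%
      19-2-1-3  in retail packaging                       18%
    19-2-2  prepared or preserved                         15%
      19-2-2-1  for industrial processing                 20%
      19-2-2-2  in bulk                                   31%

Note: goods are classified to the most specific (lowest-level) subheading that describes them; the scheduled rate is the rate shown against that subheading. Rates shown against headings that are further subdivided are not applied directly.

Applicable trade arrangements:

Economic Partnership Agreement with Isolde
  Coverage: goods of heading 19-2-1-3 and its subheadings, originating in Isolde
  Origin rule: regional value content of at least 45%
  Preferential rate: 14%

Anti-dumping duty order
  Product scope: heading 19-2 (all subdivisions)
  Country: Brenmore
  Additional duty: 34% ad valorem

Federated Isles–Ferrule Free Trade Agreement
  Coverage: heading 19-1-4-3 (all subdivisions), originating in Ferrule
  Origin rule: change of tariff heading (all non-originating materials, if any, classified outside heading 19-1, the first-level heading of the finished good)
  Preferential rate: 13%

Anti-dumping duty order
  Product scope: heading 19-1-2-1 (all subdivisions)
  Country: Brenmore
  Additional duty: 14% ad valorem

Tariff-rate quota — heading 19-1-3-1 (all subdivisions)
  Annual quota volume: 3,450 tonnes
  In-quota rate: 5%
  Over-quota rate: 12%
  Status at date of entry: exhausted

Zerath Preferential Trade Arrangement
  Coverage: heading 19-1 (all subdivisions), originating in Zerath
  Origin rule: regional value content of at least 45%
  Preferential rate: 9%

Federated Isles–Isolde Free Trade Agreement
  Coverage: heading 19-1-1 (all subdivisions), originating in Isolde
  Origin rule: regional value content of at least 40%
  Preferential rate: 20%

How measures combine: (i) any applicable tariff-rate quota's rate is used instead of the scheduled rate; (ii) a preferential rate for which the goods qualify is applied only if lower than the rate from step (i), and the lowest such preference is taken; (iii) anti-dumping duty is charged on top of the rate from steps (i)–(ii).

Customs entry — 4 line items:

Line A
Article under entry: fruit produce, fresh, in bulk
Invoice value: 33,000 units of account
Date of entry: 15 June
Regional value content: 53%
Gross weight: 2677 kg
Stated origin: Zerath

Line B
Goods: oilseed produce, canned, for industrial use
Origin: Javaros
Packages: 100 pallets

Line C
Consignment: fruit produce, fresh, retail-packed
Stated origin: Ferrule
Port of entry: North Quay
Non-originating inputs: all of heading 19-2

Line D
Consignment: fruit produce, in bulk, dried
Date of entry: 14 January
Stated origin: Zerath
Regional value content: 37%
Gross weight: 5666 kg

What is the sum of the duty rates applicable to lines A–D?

56%

Line A: fruit → 19-1; fresh → 19-1-4; in bulk → 19-1-4-2. Scheduled 9%. Zerath agreement on 19-1: RVC ≥ 45% → 9% available; preference 9% not lower than 9% → no reduction. → 9%.
Line B: oilseed → 19-2; canned → 19-2-2; for industrial use → 19-2-2-1. Scheduled 20%. No special measure applies. → 20%.
Line C: fruit → 19-1; fresh → 19-1-4; retail-packed → 19-1-4-3. Scheduled 28%. Ferrule agreement on 19-1-4-3: CTH met → 13% available; preferential 13%. → 13%.
Line D: fruit → 19-1; dried → 19-1-2; in bulk → 19-1-2-2. Scheduled 14%. Zerath agreement on 19-1: RVC < 45%. → 14%.
Sum: 9% + 20% + 13% + 14% = 56%.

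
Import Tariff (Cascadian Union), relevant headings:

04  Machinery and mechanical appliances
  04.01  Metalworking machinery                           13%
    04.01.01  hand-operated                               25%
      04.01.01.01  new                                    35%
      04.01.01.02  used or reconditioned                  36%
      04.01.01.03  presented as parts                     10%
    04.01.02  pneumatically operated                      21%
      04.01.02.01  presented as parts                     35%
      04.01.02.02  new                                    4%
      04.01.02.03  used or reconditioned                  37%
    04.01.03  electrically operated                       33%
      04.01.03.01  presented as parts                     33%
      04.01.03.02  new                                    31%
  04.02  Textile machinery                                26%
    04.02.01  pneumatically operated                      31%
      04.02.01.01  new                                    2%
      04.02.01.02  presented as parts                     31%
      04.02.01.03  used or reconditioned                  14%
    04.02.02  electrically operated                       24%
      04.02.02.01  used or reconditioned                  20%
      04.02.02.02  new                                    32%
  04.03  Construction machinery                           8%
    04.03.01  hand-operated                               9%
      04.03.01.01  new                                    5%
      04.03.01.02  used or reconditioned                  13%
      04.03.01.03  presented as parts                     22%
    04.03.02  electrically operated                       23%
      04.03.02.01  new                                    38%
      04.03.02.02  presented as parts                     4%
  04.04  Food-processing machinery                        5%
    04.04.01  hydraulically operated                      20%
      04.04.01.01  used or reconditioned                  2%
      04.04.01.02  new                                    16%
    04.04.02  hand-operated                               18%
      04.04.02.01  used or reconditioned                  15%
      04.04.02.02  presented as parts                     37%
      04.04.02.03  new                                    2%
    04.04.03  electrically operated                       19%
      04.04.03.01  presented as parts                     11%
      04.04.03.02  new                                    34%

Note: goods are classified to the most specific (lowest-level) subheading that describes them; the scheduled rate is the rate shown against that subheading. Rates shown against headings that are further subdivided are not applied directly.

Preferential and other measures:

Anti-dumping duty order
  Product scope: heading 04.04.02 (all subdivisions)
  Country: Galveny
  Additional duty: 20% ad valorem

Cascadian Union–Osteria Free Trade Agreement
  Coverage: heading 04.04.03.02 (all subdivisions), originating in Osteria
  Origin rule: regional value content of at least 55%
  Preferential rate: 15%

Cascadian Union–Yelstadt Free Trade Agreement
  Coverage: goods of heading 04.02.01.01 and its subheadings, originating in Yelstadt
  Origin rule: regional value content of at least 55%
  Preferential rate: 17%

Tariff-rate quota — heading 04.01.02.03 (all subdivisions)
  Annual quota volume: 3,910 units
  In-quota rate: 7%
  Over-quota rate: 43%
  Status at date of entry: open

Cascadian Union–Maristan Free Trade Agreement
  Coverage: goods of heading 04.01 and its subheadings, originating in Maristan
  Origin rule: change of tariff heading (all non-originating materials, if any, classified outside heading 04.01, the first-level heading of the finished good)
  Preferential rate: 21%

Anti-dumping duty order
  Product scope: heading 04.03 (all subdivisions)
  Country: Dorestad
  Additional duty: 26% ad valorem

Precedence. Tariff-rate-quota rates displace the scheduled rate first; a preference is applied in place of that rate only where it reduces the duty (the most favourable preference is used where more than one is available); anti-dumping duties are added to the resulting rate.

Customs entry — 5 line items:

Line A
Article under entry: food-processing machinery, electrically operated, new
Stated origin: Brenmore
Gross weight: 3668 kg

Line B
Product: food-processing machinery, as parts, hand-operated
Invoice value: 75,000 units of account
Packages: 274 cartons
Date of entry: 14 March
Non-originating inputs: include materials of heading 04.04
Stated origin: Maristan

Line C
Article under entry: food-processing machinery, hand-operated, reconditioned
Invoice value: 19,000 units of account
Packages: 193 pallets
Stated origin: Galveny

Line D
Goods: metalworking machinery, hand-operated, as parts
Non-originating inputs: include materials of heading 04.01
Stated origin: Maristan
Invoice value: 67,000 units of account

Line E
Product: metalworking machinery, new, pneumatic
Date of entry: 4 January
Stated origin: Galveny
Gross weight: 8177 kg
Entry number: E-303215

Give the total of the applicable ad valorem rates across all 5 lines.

Line A: food-processing → 04.04; electrically operated → 04.04.03; new → 04.04.03.02. Scheduled 34%. No special measure applies. → 34%.
Line B: food-processing → 04.04; hand-operated → 04.04.02; as parts → 04.04.02.02. Scheduled 37%. Maristan agreement on 04.01: 04.04.02.02 not covered. → 37%.
Line C: food-processing → 04.04; hand-operated → 04.04.02; reconditioned → 04.04.02.01. Scheduled 15%. anti-dumping (Galveny, 04.04.02): +20%; total 15% + 20% = 35%. → 35%.
Line D: metalworking → 04.01; hand-operated → 04.01.01; as parts → 04.01.01.03. Scheduled 10%. Maristan agreement on 04.01: CTH not met. → 10%.
Line E: metalworking → 04.01; pneumatic → 04.01.02; new → 04.01.02.02. Scheduled 4%. No special measure applies. → 4%.
Sum: 34% + 37% + 35% + 10% + 4% = 120%.

120%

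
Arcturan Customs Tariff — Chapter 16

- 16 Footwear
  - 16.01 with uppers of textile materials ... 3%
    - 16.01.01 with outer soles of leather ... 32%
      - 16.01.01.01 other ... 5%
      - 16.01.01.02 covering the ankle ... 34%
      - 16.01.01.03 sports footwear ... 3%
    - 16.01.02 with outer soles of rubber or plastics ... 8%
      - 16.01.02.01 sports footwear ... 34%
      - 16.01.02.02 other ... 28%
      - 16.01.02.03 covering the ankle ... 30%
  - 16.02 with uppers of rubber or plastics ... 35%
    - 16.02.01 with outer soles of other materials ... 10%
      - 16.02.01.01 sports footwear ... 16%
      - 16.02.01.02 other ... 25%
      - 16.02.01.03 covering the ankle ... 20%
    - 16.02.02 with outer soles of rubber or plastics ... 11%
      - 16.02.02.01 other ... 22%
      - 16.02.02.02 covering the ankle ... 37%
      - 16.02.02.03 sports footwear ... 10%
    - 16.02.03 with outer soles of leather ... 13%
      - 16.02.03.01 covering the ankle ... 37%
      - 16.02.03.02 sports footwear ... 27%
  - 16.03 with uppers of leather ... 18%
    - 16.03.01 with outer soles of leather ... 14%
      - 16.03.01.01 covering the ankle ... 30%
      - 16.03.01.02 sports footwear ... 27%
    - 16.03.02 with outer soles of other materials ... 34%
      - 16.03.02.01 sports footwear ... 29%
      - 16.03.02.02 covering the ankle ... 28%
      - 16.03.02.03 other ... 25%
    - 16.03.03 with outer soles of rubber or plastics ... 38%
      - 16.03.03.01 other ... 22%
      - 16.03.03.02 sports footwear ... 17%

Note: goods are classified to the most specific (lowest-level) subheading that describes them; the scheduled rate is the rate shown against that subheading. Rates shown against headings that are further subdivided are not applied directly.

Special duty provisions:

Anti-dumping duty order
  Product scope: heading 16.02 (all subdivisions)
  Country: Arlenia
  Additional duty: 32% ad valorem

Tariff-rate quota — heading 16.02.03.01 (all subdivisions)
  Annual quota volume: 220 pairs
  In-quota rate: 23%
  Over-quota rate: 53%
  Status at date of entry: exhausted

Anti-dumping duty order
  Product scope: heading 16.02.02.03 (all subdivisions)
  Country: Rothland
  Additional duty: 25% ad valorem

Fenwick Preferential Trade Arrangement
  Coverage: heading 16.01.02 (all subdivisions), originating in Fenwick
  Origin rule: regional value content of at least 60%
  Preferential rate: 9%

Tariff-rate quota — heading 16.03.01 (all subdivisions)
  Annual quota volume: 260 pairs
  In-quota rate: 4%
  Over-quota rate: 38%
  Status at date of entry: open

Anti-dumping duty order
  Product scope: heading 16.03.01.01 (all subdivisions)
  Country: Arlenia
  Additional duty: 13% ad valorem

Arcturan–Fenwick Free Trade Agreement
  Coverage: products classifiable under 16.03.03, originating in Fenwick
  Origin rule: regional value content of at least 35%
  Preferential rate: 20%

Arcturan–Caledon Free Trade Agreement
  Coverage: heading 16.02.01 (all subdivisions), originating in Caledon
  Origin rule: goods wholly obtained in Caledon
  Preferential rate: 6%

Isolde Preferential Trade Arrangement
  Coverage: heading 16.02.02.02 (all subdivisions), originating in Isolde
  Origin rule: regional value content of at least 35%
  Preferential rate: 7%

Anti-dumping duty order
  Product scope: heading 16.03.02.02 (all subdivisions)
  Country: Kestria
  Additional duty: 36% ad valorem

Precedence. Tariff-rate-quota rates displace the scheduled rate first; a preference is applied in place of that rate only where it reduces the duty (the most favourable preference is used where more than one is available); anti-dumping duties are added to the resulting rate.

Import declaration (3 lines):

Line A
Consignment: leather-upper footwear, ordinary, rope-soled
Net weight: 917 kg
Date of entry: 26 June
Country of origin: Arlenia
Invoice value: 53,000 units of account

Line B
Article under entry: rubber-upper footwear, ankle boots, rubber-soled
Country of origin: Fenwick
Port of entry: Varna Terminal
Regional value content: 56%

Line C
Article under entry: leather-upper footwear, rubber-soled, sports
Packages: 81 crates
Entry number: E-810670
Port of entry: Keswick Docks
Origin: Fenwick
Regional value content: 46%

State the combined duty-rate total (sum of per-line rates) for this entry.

Line A: leather-upper → 16.03; rope-soled → 16.03.02; ordinary → 16.03.02.03. Scheduled 25%. No special measure applies. → 25%.
Line B: rubber-upper → 16.02; rubber-soled → 16.02.02; ankle boots → 16.02.02.02. Scheduled 37%. Fenwick agreement on 16.01.02: 16.02.02.02 not covered; Fenwick agreement on 16.03.03: 16.02.02.02 not covered. → 37%.
Line C: leather-upper → 16.03; rubber-soled → 16.03.03; sports → 16.03.03.02. Scheduled 17%. Fenwick agreement on 16.01.02: 16.03.03.02 not covered; Fenwick agreement on 16.03.03: RVC ≥ 35% → 20% available; preference 20% not lower than 17% → no reduction. → 17%.
Sum: 25% + 37% + 17% = 79%.

79%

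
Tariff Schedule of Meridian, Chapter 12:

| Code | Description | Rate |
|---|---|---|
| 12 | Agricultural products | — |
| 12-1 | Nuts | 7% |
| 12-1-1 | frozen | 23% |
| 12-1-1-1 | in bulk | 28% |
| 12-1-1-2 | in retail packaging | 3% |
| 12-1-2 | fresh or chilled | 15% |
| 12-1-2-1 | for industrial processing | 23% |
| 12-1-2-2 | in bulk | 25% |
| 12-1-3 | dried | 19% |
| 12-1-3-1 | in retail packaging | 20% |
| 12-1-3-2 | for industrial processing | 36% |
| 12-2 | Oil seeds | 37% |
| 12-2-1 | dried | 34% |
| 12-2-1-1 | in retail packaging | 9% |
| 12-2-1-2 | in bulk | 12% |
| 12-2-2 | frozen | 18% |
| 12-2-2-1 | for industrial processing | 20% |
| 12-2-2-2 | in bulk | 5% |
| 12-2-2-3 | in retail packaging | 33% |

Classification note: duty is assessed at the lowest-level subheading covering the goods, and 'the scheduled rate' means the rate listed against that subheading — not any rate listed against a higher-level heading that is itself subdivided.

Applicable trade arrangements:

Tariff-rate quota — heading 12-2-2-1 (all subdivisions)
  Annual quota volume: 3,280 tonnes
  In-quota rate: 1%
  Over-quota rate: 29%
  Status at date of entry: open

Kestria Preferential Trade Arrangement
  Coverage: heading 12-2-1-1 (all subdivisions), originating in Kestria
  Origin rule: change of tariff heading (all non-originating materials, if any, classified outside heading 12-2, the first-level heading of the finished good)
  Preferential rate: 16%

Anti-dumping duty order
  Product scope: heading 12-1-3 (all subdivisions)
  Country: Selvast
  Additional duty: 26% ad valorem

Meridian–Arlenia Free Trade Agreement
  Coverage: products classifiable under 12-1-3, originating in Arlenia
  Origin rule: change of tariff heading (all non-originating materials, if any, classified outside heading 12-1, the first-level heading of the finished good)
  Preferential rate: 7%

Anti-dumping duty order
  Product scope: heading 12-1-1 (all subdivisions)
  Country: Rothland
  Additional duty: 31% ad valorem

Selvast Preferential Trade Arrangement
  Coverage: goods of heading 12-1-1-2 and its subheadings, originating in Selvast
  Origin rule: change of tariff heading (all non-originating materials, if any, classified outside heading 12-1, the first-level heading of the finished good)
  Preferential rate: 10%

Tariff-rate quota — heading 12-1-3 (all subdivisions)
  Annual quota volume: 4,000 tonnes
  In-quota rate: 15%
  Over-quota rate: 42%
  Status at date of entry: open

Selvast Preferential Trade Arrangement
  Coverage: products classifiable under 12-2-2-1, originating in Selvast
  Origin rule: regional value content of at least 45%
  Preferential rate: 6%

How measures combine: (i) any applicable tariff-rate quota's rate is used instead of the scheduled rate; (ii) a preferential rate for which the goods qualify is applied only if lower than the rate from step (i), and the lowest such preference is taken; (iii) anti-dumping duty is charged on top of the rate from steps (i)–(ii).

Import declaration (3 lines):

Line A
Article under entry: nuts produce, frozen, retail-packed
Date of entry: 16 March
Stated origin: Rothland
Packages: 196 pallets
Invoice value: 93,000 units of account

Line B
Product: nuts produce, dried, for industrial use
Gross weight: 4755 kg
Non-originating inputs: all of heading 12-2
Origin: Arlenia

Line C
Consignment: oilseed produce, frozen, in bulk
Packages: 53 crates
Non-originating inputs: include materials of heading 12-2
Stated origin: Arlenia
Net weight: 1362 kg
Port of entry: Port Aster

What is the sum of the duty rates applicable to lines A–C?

46%

Line A: nuts → 12-1; frozen → 12-1-1; retail-packed → 12-1-1-2. Scheduled 3%. anti-dumping (Rothland, 12-1-1): +31%; total 3% + 31% = 34%. → 34%.
Line B: nuts → 12-1; dried → 12-1-3; for industrial use → 12-1-3-2. Scheduled 36%. quota on 12-1-3 open → in-quota 15%; Arlenia agreement on 12-1-3: CTH met → 7% available; preferential 7%. → 7%.
Line C: oilseed → 12-2; frozen → 12-2-2; in bulk → 12-2-2-2. Scheduled 5%. Arlenia agreement on 12-1-3: 12-2-2-2 not covered. → 5%.
Sum: 34% + 7% + 5% = 46%.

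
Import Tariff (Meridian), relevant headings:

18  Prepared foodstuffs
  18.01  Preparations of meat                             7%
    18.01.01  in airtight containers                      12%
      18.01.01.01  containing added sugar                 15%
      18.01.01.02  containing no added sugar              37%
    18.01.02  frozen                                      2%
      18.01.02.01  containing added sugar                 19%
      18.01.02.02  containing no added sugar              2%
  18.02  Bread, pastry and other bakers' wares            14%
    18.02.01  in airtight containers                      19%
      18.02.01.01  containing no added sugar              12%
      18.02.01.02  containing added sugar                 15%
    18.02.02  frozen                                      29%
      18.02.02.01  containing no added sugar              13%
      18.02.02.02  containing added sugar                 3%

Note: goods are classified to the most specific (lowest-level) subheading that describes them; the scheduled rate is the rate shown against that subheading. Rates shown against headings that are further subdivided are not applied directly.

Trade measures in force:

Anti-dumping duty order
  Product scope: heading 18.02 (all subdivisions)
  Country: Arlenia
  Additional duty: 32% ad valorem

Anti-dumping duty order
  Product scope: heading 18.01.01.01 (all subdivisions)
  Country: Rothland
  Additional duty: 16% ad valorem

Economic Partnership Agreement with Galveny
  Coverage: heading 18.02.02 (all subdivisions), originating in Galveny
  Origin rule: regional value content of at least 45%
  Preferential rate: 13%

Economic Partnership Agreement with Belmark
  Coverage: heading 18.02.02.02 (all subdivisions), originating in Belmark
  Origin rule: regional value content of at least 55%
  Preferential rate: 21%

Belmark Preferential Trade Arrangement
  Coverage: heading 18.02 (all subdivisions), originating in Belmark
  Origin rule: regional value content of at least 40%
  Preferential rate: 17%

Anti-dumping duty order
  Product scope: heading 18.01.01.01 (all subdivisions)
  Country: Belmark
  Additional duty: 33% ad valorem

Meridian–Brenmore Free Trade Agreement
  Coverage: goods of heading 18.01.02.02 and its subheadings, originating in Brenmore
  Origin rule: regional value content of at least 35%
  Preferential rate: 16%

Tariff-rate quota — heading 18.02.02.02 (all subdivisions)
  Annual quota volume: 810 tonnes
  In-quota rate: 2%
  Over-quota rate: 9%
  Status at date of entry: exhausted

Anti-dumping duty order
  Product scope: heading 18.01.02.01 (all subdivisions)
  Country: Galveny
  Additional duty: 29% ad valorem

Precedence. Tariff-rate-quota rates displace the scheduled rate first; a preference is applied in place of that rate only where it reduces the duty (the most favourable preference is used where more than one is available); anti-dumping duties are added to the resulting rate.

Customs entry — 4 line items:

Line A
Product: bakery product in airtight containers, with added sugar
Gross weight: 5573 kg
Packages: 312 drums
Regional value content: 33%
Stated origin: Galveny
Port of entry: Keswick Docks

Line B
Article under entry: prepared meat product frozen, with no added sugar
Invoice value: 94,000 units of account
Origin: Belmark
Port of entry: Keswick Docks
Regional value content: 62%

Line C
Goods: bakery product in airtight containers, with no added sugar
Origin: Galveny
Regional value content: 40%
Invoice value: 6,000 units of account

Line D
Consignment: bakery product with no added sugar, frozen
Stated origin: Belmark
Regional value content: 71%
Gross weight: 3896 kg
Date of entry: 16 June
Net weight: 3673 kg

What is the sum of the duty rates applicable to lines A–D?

Line A: bakery product → 18.02; in airtight containers → 18.02.01; with added sugar → 18.02.01.02. Scheduled 15%. Galveny agreement on 18.02.02: 18.02.01.02 not covered. → 15%.
Line B: prepared meat product → 18.01; frozen → 18.01.02; with no added sugar → 18.01.02.02. Scheduled 2%. Belmark agreement on 18.02.02.02: 18.01.02.02 not covered; Belmark agreement on 18.02: 18.01.02.02 not covered. → 2%.
Line C: bakery product → 18.02; in airtight containers → 18.02.01; with no added sugar → 18.02.01.01. Scheduled 12%. Galveny agreement on 18.02.02: 18.02.01.01 not covered. → 12%.
Line D: bakery product → 18.02; frozen → 18.02.02; with no added sugar → 18.02.02.01. Scheduled 13%. Belmark agreement on 18.02.02.02: 18.02.02.01 not covered; Belmark agreement on 18.02: RVC ≥ 40% → 17% available; preference 17% not lower than 13% → no reduction. → 13%.
Sum: 15% + 2% + 12% + 13% = 42%.

42%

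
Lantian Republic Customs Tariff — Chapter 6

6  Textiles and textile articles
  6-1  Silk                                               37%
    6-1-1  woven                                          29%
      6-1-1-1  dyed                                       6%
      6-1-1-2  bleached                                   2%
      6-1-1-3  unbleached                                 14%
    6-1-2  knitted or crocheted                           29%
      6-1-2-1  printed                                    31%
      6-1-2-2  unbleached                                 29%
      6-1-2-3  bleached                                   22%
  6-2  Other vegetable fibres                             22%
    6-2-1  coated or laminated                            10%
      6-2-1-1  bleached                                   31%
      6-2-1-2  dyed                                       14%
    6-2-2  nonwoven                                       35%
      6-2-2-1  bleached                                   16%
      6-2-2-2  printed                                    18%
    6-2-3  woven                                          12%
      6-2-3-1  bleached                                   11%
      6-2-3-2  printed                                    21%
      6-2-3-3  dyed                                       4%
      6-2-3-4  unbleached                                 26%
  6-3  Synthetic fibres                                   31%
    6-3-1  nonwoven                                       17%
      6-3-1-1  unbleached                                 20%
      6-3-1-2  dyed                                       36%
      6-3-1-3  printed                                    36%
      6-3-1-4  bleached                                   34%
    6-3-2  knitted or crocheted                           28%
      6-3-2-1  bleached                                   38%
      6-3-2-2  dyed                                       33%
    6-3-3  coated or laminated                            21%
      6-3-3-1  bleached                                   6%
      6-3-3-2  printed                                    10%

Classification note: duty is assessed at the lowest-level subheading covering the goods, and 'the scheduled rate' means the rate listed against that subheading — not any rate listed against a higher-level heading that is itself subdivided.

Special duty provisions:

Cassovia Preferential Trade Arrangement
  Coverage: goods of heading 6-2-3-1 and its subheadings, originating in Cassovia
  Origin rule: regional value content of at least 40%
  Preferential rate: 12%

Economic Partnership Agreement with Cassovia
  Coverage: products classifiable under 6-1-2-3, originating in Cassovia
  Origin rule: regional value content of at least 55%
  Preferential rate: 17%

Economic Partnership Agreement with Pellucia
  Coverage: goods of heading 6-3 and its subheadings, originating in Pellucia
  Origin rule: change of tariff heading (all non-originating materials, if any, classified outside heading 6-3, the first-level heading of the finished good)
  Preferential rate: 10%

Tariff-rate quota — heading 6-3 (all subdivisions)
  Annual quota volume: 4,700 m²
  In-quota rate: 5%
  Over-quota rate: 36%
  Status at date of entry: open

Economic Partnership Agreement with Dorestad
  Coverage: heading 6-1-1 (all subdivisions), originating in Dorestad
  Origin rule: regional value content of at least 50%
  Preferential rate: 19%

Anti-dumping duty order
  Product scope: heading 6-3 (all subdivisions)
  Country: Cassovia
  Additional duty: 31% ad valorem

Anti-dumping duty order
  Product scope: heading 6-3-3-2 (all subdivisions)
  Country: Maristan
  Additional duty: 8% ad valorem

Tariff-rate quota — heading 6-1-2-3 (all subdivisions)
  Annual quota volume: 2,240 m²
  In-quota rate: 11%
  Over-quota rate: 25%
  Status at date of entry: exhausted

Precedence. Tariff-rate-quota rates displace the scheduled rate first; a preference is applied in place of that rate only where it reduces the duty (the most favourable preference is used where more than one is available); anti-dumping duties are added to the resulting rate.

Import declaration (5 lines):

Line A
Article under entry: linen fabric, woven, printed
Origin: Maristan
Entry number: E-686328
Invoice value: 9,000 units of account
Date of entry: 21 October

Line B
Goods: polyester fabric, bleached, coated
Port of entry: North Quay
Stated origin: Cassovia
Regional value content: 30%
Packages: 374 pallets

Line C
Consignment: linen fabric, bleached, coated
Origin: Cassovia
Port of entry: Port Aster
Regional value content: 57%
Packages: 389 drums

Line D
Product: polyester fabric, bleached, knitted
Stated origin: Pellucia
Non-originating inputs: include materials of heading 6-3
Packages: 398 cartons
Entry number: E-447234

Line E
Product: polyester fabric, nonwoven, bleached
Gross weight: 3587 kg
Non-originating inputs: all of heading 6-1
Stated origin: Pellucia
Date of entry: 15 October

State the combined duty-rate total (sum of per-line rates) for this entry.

Line A: linen → 6-2; woven → 6-2-3; printed → 6-2-3-2. Scheduled 21%. No special measure applies. → 21%.
Line B: polyester → 6-3; coated → 6-3-3; bleached → 6-3-3-1. Scheduled 6%. quota on 6-3 open → in-quota 5%; Cassovia agreement on 6-2-3-1: 6-3-3-1 not covered; Cassovia agreement on 6-1-2-3: 6-3-3-1 not covered; anti-dumping (Cassovia, 6-3): +31%; total 5% + 31% = 36%. → 36%.
Line C: linen → 6-2; coated → 6-2-1; bleached → 6-2-1-1. Scheduled 31%. Cassovia agreement on 6-2-3-1: 6-2-1-1 not covered; Cassovia agreement on 6-1-2-3: 6-2-1-1 not covered. → 31%.
Line D: polyester → 6-3; knitted → 6-3-2; bleached → 6-3-2-1. Scheduled 38%. quota on 6-3 open → in-quota 5%; Pellucia agreement on 6-3: CTH not met. → 5%.
Line E: polyester → 6-3; nonwoven → 6-3-1; bleached → 6-3-1-4. Scheduled 34%. quota on 6-3 open → in-quota 5%; Pellucia agreement on 6-3: CTH met → 10% available; preference 10% not lower than 5% → no reduction. → 5%.
Sum: 21% + 36% + 31% + 5% + 5% = 98%.

98%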